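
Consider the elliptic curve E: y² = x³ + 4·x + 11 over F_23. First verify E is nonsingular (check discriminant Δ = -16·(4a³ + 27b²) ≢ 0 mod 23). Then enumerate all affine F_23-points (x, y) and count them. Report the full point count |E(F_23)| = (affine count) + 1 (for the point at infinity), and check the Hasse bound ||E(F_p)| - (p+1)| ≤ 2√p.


Affine points = {(1, 4), (1, 19), (2, 2), (2, 21), (3, 2), (3, 21), (5, 8), (5, 15), (8, 7), (8, 16), (10, 4), (10, 19), (11, 11), (11, 12), (12, 4), (12, 19), (13, 11), (13, 12), (16, 10), (16, 13), (17, 1), (17, 22), (18, 2), (18, 21), (19, 0), (20, 8), (20, 15), (21, 8), (21, 15), (22, 11), (22, 12)}; affine count = 31; |E(F_23)| = 32.

Discriminant check: Δ ∝ 4a³ + 27b² = 4·4³ + 27·11² = 4·64 + 27·121 ≡ 4 (mod 23). Nonzero ⇒ E is nonsingular.
For each x ∈ F_23, compute rhs = x³ + 4·x + 11 mod 23, then count y ∈ F_23 with y² ≡ rhs.
  x = 0: rhs = 11, matching y values: none (0 points).
  x = 1: rhs = 16, matching y values: 4, 19 (2 points).
  x = 2: rhs = 4, matching y values: 2, 21 (2 points).
  x = 3: rhs = 4, matching y values: 2, 21 (2 points).
  x = 4: rhs = 22, matching y values: none (0 points).
  x = 5: rhs = 18, matching y values: 8, 15 (2 points).
  x = 6: rhs = 21, matching y values: none (0 points).
  x = 7: rhs = 14, matching y values: none (0 points).
  x = 8: rhs = 3, matching y values: 7, 16 (2 points).
  x = 9: rhs = 17, matching y values: none (0 points).
  x = 10: rhs = 16, matching y values: 4, 19 (2 points).
  x = 11: rhs = 6, matching y values: 11, 12 (2 points).
  x = 12: rhs = 16, matching y values: 4, 19 (2 points).
  x = 13: rhs = 6, matching y values: 11, 12 (2 points).
  x = 14: rhs = 5, matching y values: none (0 points).
  x = 15: rhs = 19, matching y values: none (0 points).
  x = 16: rhs = 8, matching y values: 10, 13 (2 points).
  x = 17: rhs = 1, matching y values: 1, 22 (2 points).
  x = 18: rhs = 4, matching y values: 2, 21 (2 points).
  x = 19: rhs = 0, matching y values: 0 (1 points).
  x = 20: rhs = 18, matching y values: 8, 15 (2 points).
  x = 21: rhs = 18, matching y values: 8, 15 (2 points).
  x = 22: rhs = 6, matching y values: 11, 12 (2 points).
Total affine count: 31.
Full point count |E(F_23)| = 31 + 1 = 32.
Hasse bound: |32 − (23+1)| = |8| = 8 ≤ 2√23 ≈ 9.5917 ✓.


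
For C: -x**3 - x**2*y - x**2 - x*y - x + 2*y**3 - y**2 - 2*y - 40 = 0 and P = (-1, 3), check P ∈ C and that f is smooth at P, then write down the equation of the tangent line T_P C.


Tangent line at P: x + 46*y - 137 = 0.

Step 1: f(-1, 3) = 0, so P lies on C.
Step 2: partial derivatives
  f_x(x, y) = -3*x**2 - 2*x*y - 2*x - y - 1, f_y(x, y) = -x**2 - x + 6*y**2 - 2*y - 2.
  f_x(P) = 1, f_y(P) = 46 (gradient nonzero, so P is smooth).
Step 3: tangent line at P: 1·(x − -1) + 46·(y − 3) = 0.
Expanding: x + 46*y - 137 = 0.


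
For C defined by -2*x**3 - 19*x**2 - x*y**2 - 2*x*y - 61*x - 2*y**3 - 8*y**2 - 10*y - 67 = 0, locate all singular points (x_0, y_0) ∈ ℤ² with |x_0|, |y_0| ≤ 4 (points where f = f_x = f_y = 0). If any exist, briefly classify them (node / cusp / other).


Singular points: {(-3, -1)}; classification: node.

Compute partial derivatives:
  f_x = -6*x**2 - 38*x - y**2 - 2*y - 61.
  f_y = -2*x*y - 2*x - 6*y**2 - 16*y - 10.
Scan x_0 ∈ {−4, ..., 4}. For each x_0, f_y(x_0, y) is a polynomial in y; find its integer roots y ∈ {−4, ..., 4}, then test f_x and f at those candidates.
  x = -4: f_y(-4, y) = -6*y**2 - 8*y - 2; vanishes at y ∈ {-1}. (-4, -1): f_x = -4 ≠ 0.
  x = -3: f_y(-3, y) = -6*y**2 - 10*y - 4; vanishes at y ∈ {-1}. (-3, -1): f_x = 0, f = 0 — SINGULAR.
  x = -2: f_y(-2, y) = -6*y**2 - 12*y - 6; vanishes at y ∈ {-1}. (-2, -1): f_x = -8 ≠ 0.
  x = -1: f_y(-1, y) = -6*y**2 - 14*y - 8; vanishes at y ∈ {-1}. (-1, -1): f_x = -28 ≠ 0.
  x = 0: f_y(0, y) = -6*y**2 - 16*y - 10; vanishes at y ∈ {-1}. (0, -1): f_x = -60 ≠ 0.
  x = 1: f_y(1, y) = -6*y**2 - 18*y - 12; vanishes at y ∈ {-2, -1}. (1, -2): f_x = -105 ≠ 0; (1, -1): f_x = -104 ≠ 0.
  x = 2: f_y(2, y) = -6*y**2 - 20*y - 14; vanishes at y ∈ {-1}. (2, -1): f_x = -160 ≠ 0.
  x = 3: f_y(3, y) = -6*y**2 - 22*y - 16; vanishes at y ∈ {-1}. (3, -1): f_x = -228 ≠ 0.
  x = 4: f_y(4, y) = -6*y**2 - 24*y - 18; vanishes at y ∈ {-3, -1}. (4, -3): f_x = -312 ≠ 0; (4, -1): f_x = -308 ≠ 0.
Only singular point on the grid: (-3, -1).
Classify: substitute x = -3 + u, y = -1 + v and expand: f = -2*u**3 - u**2 - u*v**2 - 2*v**3 + v**2.
No constant or linear terms (consistent with a singular point). Quadratic part: -u**2 + v**2. Cubic part: -2*u**3 - u*v**2 - 2*v**3.
The quadratic part v**2 - u**2 = (v − u)(v + u) splits into two distinct linear factors, so there are two distinct tangent lines y − -1 = ±(x − -3) — this is a node (ordinary double point).
Classification: node.


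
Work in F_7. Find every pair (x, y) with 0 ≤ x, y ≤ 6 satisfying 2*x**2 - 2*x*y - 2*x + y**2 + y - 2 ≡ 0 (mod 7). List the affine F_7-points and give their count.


Affine F_7-points: {(0, 1), (0, 5), (1, 2), (1, 6), (2, 1), (2, 2), (6, 5), (6, 6)}; count = 8.

For each of the 49 pairs (x, y) ∈ F_7², evaluate f(x, y) mod 7. Record the zeros.
  x = 0: [0↦5, 1↦0, 2↦4, 3↦3, 4↦4, 5↦0, 6↦5]  zeros at y ∈ {1, 5}
  x = 1: [0↦5, 1↦5, 2↦0, 3↦4, 4↦3, 5↦4, 6↦0]  zeros at y ∈ {2, 6}
  x = 2: [0↦2, 1↦0, 2↦0, 3↦2, 4↦6, 5↦5, 6↦6]  zeros at y ∈ {1, 2}
  x = 3: [0↦3, 1↦6, 2↦4, 3↦4, 4↦6, 5↦3, 6↦2]  zeros at y ∈ ∅
  x = 4: [0↦1, 1↦2, 2↦5, 3↦3, 4↦3, 5↦5, 6↦2]  zeros at y ∈ ∅
  x = 5: [0↦3, 1↦2, 2↦3, 3↦6, 4↦4, 5↦4, 6↦6]  zeros at y ∈ ∅
  x = 6: [0↦2, 1↦6, 2↦5, 3↦6, 4↦2, 5↦0, 6↦0]  zeros at y ∈ {5, 6}
Collecting zeros: affine points = {(0, 1), (0, 5), (1, 2), (1, 6), (2, 1), (2, 2), (6, 5), (6, 6)}.
Total count |C(F_7)_aff| = 8.


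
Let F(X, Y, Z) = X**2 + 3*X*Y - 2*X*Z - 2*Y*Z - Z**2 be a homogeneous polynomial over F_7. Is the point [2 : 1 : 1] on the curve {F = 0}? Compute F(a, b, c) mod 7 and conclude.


F(2,1,1) ≡ 3 (mod 7); P is NOT on the curve.

Evaluate F(2, 1, 1) term-by-term (mod 7).
  X**2 ↦ 1·4·1·1 = 4
  3*X*Y ↦ 3·2·1·1 = 6
  -2*X*Z ↦ -2·2·1·1 = -4
  -2*Y*Z ↦ -2·1·1·1 = -2
  -Z**2 ↦ -1·1·1·1 = -1
Sum: F(2, 1, 1) = (4) + (6) + (-4) + (-2) + (-1) = 3.
Reducing mod 7: 3 ≡ 3 (mod 7).
Since F(a, b, c) ≡ 3 ≠ 0 (mod 7), P does NOT lie on the curve.


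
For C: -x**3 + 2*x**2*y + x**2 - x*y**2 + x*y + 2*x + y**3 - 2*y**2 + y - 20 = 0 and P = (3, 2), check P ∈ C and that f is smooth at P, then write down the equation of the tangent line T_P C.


Tangent line at P: 3*x + 14*y - 37 = 0.

Step 1: f(3, 2) = 0, so P lies on C.
Step 2: partial derivatives
  f_x(x, y) = -3*x**2 + 4*x*y + 2*x - y**2 + y + 2, f_y(x, y) = 2*x**2 - 2*x*y + x + 3*y**2 - 4*y + 1.
  f_x(P) = 3, f_y(P) = 14 (gradient nonzero, so P is smooth).
Step 3: tangent line at P: 3·(x − 3) + 14·(y − 2) = 0.
Expanding: 3*x + 14*y - 37 = 0.


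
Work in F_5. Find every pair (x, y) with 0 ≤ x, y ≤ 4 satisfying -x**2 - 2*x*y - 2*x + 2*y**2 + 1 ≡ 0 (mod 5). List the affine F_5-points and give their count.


Affine F_5-points: {(1, 3)}; count = 1.

For each of the 25 pairs (x, y) ∈ F_5², evaluate f(x, y) mod 5. Record the zeros.
  x = 0: [0↦1, 1↦3, 2↦4, 3↦4, 4↦3]  zeros at y ∈ ∅
  x = 1: [0↦3, 1↦3, 2↦2, 3↦0, 4↦2]  zeros at y ∈ {3}
  x = 2: [0↦3, 1↦1, 2↦3, 3↦4, 4↦4]  zeros at y ∈ ∅
  x = 3: [0↦1, 1↦2, 2↦2, 3↦1, 4↦4]  zeros at y ∈ ∅
  x = 4: [0↦2, 1↦1, 2↦4, 3↦1, 4↦2]  zeros at y ∈ ∅
Collecting zeros: affine points = {(1, 3)}.
Total count |C(F_5)_aff| = 1.


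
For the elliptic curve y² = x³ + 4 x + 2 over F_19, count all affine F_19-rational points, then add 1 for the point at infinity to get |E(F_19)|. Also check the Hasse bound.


Affine points = {(1, 8), (1, 11), (4, 5), (4, 14), (9, 8), (9, 11), (10, 4), (10, 15), (11, 3), (11, 16), (12, 7), (12, 12), (13, 3), (13, 16), (14, 3), (14, 16), (15, 6), (15, 13), (16, 1), (16, 18), (17, 9), (17, 10), (18, 4), (18, 15)}; affine count = 24; |E(F_19)| = 25.

Discriminant check: Δ ∝ 4a³ + 27b² = 4·4³ + 27·2² = 4·64 + 27·4 ≡ 3 (mod 19). Nonzero ⇒ E is nonsingular.
For each x ∈ F_19, compute rhs = x³ + 4·x + 2 mod 19, then count y ∈ F_19 with y² ≡ rhs.
  x = 0: rhs = 2, matching y values: none (0 points).
  x = 1: rhs = 7, matching y values: 8, 11 (2 points).
  x = 2: rhs = 18, matching y values: none (0 points).
  x = 3: rhs = 3, matching y values: none (0 points).
  x = 4: rhs = 6, matching y values: 5, 14 (2 points).
  x = 5: rhs = 14, matching y values: none (0 points).
  x = 6: rhs = 14, matching y values: none (0 points).
  x = 7: rhs = 12, matching y values: none (0 points).
  x = 8: rhs = 14, matching y values: none (0 points).
  x = 9: rhs = 7, matching y values: 8, 11 (2 points).
  x = 10: rhs = 16, matching y values: 4, 15 (2 points).
  x = 11: rhs = 9, matching y values: 3, 16 (2 points).
  x = 12: rhs = 11, matching y values: 7, 12 (2 points).
  x = 13: rhs = 9, matching y values: 3, 16 (2 points).
  x = 14: rhs = 9, matching y values: 3, 16 (2 points).
  x = 15: rhs = 17, matching y values: 6, 13 (2 points).
  x = 16: rhs = 1, matching y values: 1, 18 (2 points).
  x = 17: rhs = 5, matching y values: 9, 10 (2 points).
  x = 18: rhs = 16, matching y values: 4, 15 (2 points).
Total affine count: 24.
Full point count |E(F_19)| = 24 + 1 = 25.
Hasse bound: |25 − (19+1)| = |5| = 5 ≤ 2√19 ≈ 8.7178 ✓.


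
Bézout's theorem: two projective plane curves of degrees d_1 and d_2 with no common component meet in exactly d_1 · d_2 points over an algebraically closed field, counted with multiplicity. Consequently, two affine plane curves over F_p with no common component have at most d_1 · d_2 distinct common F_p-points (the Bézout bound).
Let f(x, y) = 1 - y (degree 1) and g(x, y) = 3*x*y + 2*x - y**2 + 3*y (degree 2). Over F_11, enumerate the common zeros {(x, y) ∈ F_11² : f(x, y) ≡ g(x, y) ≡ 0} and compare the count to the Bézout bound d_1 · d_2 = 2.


Common zeros: {(4, 1)}; count = 1; Bézout bound = 2.

deg(f) = 1, deg(g) = 2, so Bézout bound = 2.
Scan x ∈ F_11. For each x, list the y ∈ F_11 with f(x, y) ≡ 0 and those with g(x, y) ≡ 0 (mod 11); the common zeros in that column are the intersection.
  x = 0: f ≡ 0 at y ∈ {1}; g ≡ 0 at y ∈ {0, 3}; common: ∅.
  x = 1: f ≡ 0 at y ∈ {1}; g ≡ 0 at y ∈ {3}; common: ∅.
  x = 2: f ≡ 0 at y ∈ {1}; g ≡ 0 at y ∈ {3, 6}; common: ∅.
  x = 3: f ≡ 0 at y ∈ {1}; g ≡ 0 at y ∈ {3, 9}; common: ∅.
  x = 4: f ≡ 0 at y ∈ {1}; g ≡ 0 at y ∈ {1, 3}; common: {1}.
  x = 5: f ≡ 0 at y ∈ {1}; g ≡ 0 at y ∈ {3, 4}; common: ∅.
  x = 6: f ≡ 0 at y ∈ {1}; g ≡ 0 at y ∈ {3, 7}; common: ∅.
  x = 7: f ≡ 0 at y ∈ {1}; g ≡ 0 at y ∈ {3, 10}; common: ∅.
  x = 8: f ≡ 0 at y ∈ {1}; g ≡ 0 at y ∈ {2, 3}; common: ∅.
  x = 9: f ≡ 0 at y ∈ {1}; g ≡ 0 at y ∈ {3, 5}; common: ∅.
  x = 10: f ≡ 0 at y ∈ {1}; g ≡ 0 at y ∈ {3, 8}; common: ∅.
Collecting: common zeros = {(4, 1)}, so the count is 1.
Comparison with the Bézout bound: 1 ≤ 2 = deg(f)·deg(g), as expected for curves with no common component (the affine F_11-count falls short of the bound because intersections may lie at infinity, over extension fields, or carry multiplicity).


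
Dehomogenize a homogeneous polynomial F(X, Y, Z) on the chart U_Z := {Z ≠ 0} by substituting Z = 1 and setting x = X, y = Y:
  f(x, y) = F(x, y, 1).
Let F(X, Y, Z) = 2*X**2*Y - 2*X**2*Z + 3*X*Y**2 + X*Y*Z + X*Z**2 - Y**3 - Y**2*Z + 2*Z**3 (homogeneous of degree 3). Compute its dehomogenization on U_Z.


f(x, y) = 2*x**2*y - 2*x**2 + 3*x*y**2 + x*y + x - y**3 - y**2 + 2

On U_Z we set Z = 1. Each monomial c·X^i·Y^j·Z^k in F becomes c·x^i·y^j·1^k = c·x^i·y^j.
Substituting Z = 1: F(X, Y, 1) = 2*x**2*y - 2*x**2 + 3*x*y**2 + x*y + x - y**3 - y**2 + 2.
Note: deg(f) ≤ deg(F) = 3; strict inequality happens when F is divisible by Z (lost terms).


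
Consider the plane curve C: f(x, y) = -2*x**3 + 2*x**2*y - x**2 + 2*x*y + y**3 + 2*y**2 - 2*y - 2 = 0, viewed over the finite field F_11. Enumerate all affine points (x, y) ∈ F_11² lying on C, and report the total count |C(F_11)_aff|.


Affine F_11-points: {(1, 1), (1, 4), (2, 0), (3, 5), (4, 7), (6, 1), (7, 0), (7, 9), (10, 1), (10, 2), (10, 6)}; count = 11.

For each of the 121 pairs (x, y) ∈ F_11², evaluate f(x, y) mod 11. Record the zeros.
  x = 0: [0↦9, 1↦10, 2↦10, 3↦4, 4↦9, 5↦9, 6↦10, 7↦7, 8↦6, 9↦2, 10↦1]  zeros at y ∈ ∅
  x = 1: [0↦6, 1↦0, 2↦4, 3↦2, 4↦0, 5↦4, 6↦9, 7↦10, 8↦2, 9↦2, 10↦5]  zeros at y ∈ {1, 4}
  x = 2: [0↦0, 1↦2, 2↦3, 3↦9, 4↦4, 5↦5, 6↦7, 7↦5, 8↦5, 9↦2, 10↦2]  zeros at y ∈ {0}
  x = 3: [0↦1, 1↦4, 2↦6, 3↦2, 4↦9, 5↦0, 6↦3, 7↦2, 8↦3, 9↦1, 10↦2]  zeros at y ∈ {5}
  x = 4: [0↦8, 1↦5, 2↦1, 3↦2, 4↦3, 5↦10, 6↦7, 7↦0, 8↦6, 9↦9, 10↦4]  zeros at y ∈ {7}
  x = 5: [0↦9, 1↦4, 2↦9, 3↦8, 4↦7, 5↦1, 6↦7, 7↦9, 8↦2, 9↦3, 10↦7]  zeros at y ∈ ∅
  x = 6: [0↦3, 1↦0, 2↦7, 3↦8, 4↦9, 5↦5, 6↦2, 7↦6, 8↦1, 9↦4, 10↦10]  zeros at y ∈ {1}
  x = 7: [0↦0, 1↦3, 2↦5, 3↦1, 4↦8, 5↦10, 6↦2, 7↦1, 8↦2, 9↦0, 10↦1]  zeros at y ∈ {0, 9}
  x = 8: [0↦10, 1↦1, 2↦2, 3↦8, 4↦3, 5↦4, 6↦6, 7↦4, 8↦4, 9↦1, 10↦1]  zeros at y ∈ ∅
  x = 9: [0↦10, 1↦4, 2↦8, 3↦6, 4↦4, 5↦8, 6↦2, 7↦3, 8↦6, 9↦6, 10↦9]  zeros at y ∈ ∅
  x = 10: [0↦10, 1↦0, 2↦0, 3↦5, 4↦10, 5↦10, 6↦0, 7↦8, 8↦7, 9↦3, 10↦2]  zeros at y ∈ {1, 2, 6}
Collecting zeros: affine points = {(1, 1), (1, 4), (2, 0), (3, 5), (4, 7), (6, 1), (7, 0), (7, 9), (10, 1), (10, 2), (10, 6)}.
Total count |C(F_11)_aff| = 11.


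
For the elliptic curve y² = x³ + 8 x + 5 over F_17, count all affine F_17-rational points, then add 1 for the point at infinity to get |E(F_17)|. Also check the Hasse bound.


Affine points = {(4, 4), (4, 13), (5, 0), (7, 8), (7, 9), (11, 8), (11, 9), (15, 7), (15, 10), (16, 8), (16, 9)}; affine count = 11; |E(F_17)| = 12.

Discriminant check: Δ ∝ 4a³ + 27b² = 4·8³ + 27·5² = 4·512 + 27·25 ≡ 3 (mod 17). Nonzero ⇒ E is nonsingular.
For each x ∈ F_17, compute rhs = x³ + 8·x + 5 mod 17, then count y ∈ F_17 with y² ≡ rhs.
  x = 0: rhs = 5, matching y values: none (0 points).
  x = 1: rhs = 14, matching y values: none (0 points).
  x = 2: rhs = 12, matching y values: none (0 points).
  x = 3: rhs = 5, matching y values: none (0 points).
  x = 4: rhs = 16, matching y values: 4, 13 (2 points).
  x = 5: rhs = 0, matching y values: 0 (1 points).
  x = 6: rhs = 14, matching y values: none (0 points).
  x = 7: rhs = 13, matching y values: 8, 9 (2 points).
  x = 8: rhs = 3, matching y values: none (0 points).
  x = 9: rhs = 7, matching y values: none (0 points).
  x = 10: rhs = 14, matching y values: none (0 points).
  x = 11: rhs = 13, matching y values: 8, 9 (2 points).
  x = 12: rhs = 10, matching y values: none (0 points).
  x = 13: rhs = 11, matching y values: none (0 points).
  x = 14: rhs = 5, matching y values: none (0 points).
  x = 15: rhs = 15, matching y values: 7, 10 (2 points).
  x = 16: rhs = 13, matching y values: 8, 9 (2 points).
Total affine count: 11.
Full point count |E(F_17)| = 11 + 1 = 12.
Hasse bound: |12 − (17+1)| = |-6| = 6 ≤ 2√17 ≈ 8.2462 ✓.


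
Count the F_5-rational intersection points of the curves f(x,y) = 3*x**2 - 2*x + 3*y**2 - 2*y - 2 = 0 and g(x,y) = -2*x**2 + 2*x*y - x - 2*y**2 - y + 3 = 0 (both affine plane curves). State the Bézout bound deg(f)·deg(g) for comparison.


Common zeros: {(1, 3), (3, 1)}; count = 2; Bézout bound = 4.

deg(f) = 2, deg(g) = 2, so Bézout bound = 4.
Scan x ∈ F_5. For each x, list the y ∈ F_5 with f(x, y) ≡ 0 and those with g(x, y) ≡ 0 (mod 5); the common zeros in that column are the intersection.
  x = 0: f ≡ 0 at y ∈ ∅; g ≡ 0 at y ∈ {1}; common: ∅.
  x = 1: f ≡ 0 at y ∈ {1, 3}; g ≡ 0 at y ∈ {0, 3}; common: {3}.
  x = 2: f ≡ 0 at y ∈ ∅; g ≡ 0 at y ∈ ∅; common: ∅.
  x = 3: f ≡ 0 at y ∈ {1, 3}; g ≡ 0 at y ∈ {1, 4}; common: {1}.
  x = 4: f ≡ 0 at y ∈ ∅; g ≡ 0 at y ∈ {3}; common: ∅.
Collecting: common zeros = {(1, 3), (3, 1)}, so the count is 2.
Comparison with the Bézout bound: 2 ≤ 4 = deg(f)·deg(g), as expected for curves with no common component (the affine F_5-count falls short of the bound because intersections may lie at infinity, over extension fields, or carry multiplicity).


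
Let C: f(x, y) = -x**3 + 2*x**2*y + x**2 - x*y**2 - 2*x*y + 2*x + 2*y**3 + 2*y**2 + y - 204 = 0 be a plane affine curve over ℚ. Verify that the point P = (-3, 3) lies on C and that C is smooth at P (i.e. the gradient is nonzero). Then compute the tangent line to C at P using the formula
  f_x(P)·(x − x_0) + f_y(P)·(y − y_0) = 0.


Tangent line at P: -82*x + 109*y - 573 = 0.

Step 1: f(-3, 3) = 0, so P lies on C.
Step 2: partial derivatives
  f_x(x, y) = -3*x**2 + 4*x*y + 2*x - y**2 - 2*y + 2, f_y(x, y) = 2*x**2 - 2*x*y - 2*x + 6*y**2 + 4*y + 1.
  f_x(P) = -82, f_y(P) = 109 (gradient nonzero, so P is smooth).
Step 3: tangent line at P: -82·(x − -3) + 109·(y − 3) = 0.
Expanding: -82*x + 109*y - 573 = 0.


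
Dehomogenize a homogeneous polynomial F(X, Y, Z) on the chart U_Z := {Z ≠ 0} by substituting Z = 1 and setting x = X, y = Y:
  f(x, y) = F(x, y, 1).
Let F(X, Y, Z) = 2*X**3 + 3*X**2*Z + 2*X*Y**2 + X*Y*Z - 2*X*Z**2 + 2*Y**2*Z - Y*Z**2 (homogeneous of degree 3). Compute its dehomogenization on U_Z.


f(x, y) = 2*x**3 + 3*x**2 + 2*x*y**2 + x*y - 2*x + 2*y**2 - y

On U_Z we set Z = 1. Each monomial c·X^i·Y^j·Z^k in F becomes c·x^i·y^j·1^k = c·x^i·y^j.
Substituting Z = 1: F(X, Y, 1) = 2*x**3 + 3*x**2 + 2*x*y**2 + x*y - 2*x + 2*y**2 - y.
Note: deg(f) ≤ deg(F) = 3; strict inequality happens when F is divisible by Z (lost terms).


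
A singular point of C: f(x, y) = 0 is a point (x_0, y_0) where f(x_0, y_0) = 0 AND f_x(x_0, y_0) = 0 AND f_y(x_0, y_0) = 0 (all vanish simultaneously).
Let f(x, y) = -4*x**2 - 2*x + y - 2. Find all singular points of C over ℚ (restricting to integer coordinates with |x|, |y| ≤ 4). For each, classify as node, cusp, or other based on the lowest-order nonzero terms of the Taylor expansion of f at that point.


No singular points in the scanned grid; C is smooth there.

Compute partial derivatives:
  f_x = -8*x - 2.
  f_y = 1.
f_y = 1 is a nonzero constant, so f_y never vanishes: no point (x, y) can satisfy f = f_x = f_y = 0. In particular no (x, y) ∈ {−4, ..., 4}² is singular; the curve is smooth.


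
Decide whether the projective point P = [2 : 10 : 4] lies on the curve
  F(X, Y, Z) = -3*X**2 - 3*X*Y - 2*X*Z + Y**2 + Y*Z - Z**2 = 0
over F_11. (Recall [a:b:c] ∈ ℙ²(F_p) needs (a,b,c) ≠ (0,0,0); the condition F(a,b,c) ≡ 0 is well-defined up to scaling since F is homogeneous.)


F(2,10,4) ≡ 3 (mod 11); P is NOT on the curve.

Evaluate F(2, 10, 4) term-by-term (mod 11).
  -3*X**2 ↦ -3·4·1·1 = -12
  -3*X*Y ↦ -3·2·10·1 = -60
  -2*X*Z ↦ -2·2·1·4 = -16
  Y**2 ↦ 1·1·100·1 = 100
  Y*Z ↦ 1·1·10·4 = 40
  -Z**2 ↦ -1·1·1·16 = -16
Sum: F(2, 10, 4) = (-12) + (-60) + (-16) + (100) + (40) + (-16) = 36.
Reducing mod 11: 36 ≡ 3 (mod 11).
Since F(a, b, c) ≡ 3 ≠ 0 (mod 11), P does NOT lie on the curve.


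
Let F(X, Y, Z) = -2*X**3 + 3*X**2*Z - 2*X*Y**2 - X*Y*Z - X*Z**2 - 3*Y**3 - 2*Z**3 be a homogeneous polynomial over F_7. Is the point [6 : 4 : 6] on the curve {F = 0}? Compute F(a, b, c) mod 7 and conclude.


F(6,4,6) ≡ 6 (mod 7); P is NOT on the curve.

Evaluate F(6, 4, 6) term-by-term (mod 7).
  -2*X**3 ↦ -2·216·1·1 = -432
  3*X**2*Z ↦ 3·36·1·6 = 648
  -2*X*Y**2 ↦ -2·6·16·1 = -192
  -X*Y*Z ↦ -1·6·4·6 = -144
  -X*Z**2 ↦ -1·6·1·36 = -216
  -3*Y**3 ↦ -3·1·64·1 = -192
  -2*Z**3 ↦ -2·1·1·216 = -432
Sum: F(6, 4, 6) = (-432) + (648) + (-192) + (-144) + (-216) + (-192) + (-432) = -960.
Reducing mod 7: -960 ≡ 6 (mod 7).
Since F(a, b, c) ≡ 6 ≠ 0 (mod 7), P does NOT lie on the curve.


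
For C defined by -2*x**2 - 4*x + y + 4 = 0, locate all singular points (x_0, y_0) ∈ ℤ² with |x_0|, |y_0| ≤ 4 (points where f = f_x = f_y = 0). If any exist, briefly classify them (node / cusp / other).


No singular points in the scanned grid; C is smooth there.

Compute partial derivatives:
  f_x = -4*x - 4.
  f_y = 1.
f_y = 1 is a nonzero constant, so f_y never vanishes: no point (x, y) can satisfy f = f_x = f_y = 0. In particular no (x, y) ∈ {−4, ..., 4}² is singular; the curve is smooth.


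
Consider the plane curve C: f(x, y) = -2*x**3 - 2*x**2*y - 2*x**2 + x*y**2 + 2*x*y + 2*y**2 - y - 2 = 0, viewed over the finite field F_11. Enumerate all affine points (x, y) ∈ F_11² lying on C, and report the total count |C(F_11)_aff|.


Affine F_11-points: {(2, 6), (2, 9), (4, 8), (4, 9), (6, 0), (6, 9), (9, 3), (10, 8)}; count = 8.

For each of the 121 pairs (x, y) ∈ F_11², evaluate f(x, y) mod 11. Record the zeros.
  x = 0: [0↦9, 1↦10, 2↦4, 3↦2, 4↦4, 5↦10, 6↦9, 7↦1, 8↦8, 9↦8, 10↦1]  zeros at y ∈ ∅
  x = 1: [0↦5, 1↦7, 2↦4, 3↦7, 4↦5, 5↦9, 6↦8, 7↦2, 8↦2, 9↦8, 10↦9]  zeros at y ∈ ∅
  x = 2: [0↦7, 1↦6, 2↦2, 3↦6, 4↦7, 5↦5, 6↦0, 7↦3, 8↦3, 9↦0, 10↦5]  zeros at y ∈ {6, 9}
  x = 3: [0↦3, 1↦6, 2↦8, 3↦9, 4↦9, 5↦8, 6↦6, 7↦3, 8↦10, 9↦5, 10↦10]  zeros at y ∈ ∅
  x = 4: [0↦3, 1↦6, 2↦10, 3↦4, 4↦10, 5↦6, 6↦3, 7↦1, 8↦0, 9↦0, 10↦1]  zeros at y ∈ {8, 9}
  x = 5: [0↦6, 1↦5, 2↦7, 3↦1, 4↦9, 5↦9, 6↦1, 7↦7, 8↦5, 9↦6, 10↦10]  zeros at y ∈ ∅
  x = 6: [0↦0, 1↦2, 2↦9, 3↦10, 4↦5, 5↦5, 6↦10, 7↦9, 8↦2, 9↦0, 10↦3]  zeros at y ∈ {0, 9}
  x = 7: [0↦6, 1↦7, 2↦4, 3↦8, 4↦8, 5↦4, 6↦7, 7↦6, 8↦1, 9↦3, 10↦1]  zeros at y ∈ ∅
  x = 8: [0↦1, 1↦8, 2↦2, 3↦5, 4↦6, 5↦5, 6↦2, 7↦8, 8↦1, 9↦3, 10↦3]  zeros at y ∈ ∅
  x = 9: [0↦6, 1↦4, 2↦2, 3↦0, 4↦9, 5↦7, 6↦5, 7↦3, 8↦1, 9↦10, 10↦8]  zeros at y ∈ {3}
  x = 10: [0↦9, 1↦5, 2↦3, 3↦3, 4↦5, 5↦9, 6↦4, 7↦1, 8↦0, 9↦1, 10↦4]  zeros at y ∈ {8}
Collecting zeros: affine points = {(2, 6), (2, 9), (4, 8), (4, 9), (6, 0), (6, 9), (9, 3), (10, 8)}.
Total count |C(F_11)_aff| = 8.


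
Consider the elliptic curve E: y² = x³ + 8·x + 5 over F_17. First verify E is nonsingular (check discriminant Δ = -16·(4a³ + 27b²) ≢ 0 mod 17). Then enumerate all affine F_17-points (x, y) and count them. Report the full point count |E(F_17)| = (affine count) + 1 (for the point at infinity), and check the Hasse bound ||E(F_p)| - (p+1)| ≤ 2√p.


Affine points = {(4, 4), (4, 13), (5, 0), (7, 8), (7, 9), (11, 8), (11, 9), (15, 7), (15, 10), (16, 8), (16, 9)}; affine count = 11; |E(F_17)| = 12.

Discriminant check: Δ ∝ 4a³ + 27b² = 4·8³ + 27·5² = 4·512 + 27·25 ≡ 3 (mod 17). Nonzero ⇒ E is nonsingular.
For each x ∈ F_17, compute rhs = x³ + 8·x + 5 mod 17, then count y ∈ F_17 with y² ≡ rhs.
  x = 0: rhs = 5, matching y values: none (0 points).
  x = 1: rhs = 14, matching y values: none (0 points).
  x = 2: rhs = 12, matching y values: none (0 points).
  x = 3: rhs = 5, matching y values: none (0 points).
  x = 4: rhs = 16, matching y values: 4, 13 (2 points).
  x = 5: rhs = 0, matching y values: 0 (1 points).
  x = 6: rhs = 14, matching y values: none (0 points).
  x = 7: rhs = 13, matching y values: 8, 9 (2 points).
  x = 8: rhs = 3, matching y values: none (0 points).
  x = 9: rhs = 7, matching y values: none (0 points).
  x = 10: rhs = 14, matching y values: none (0 points).
  x = 11: rhs = 13, matching y values: 8, 9 (2 points).
  x = 12: rhs = 10, matching y values: none (0 points).
  x = 13: rhs = 11, matching y values: none (0 points).
  x = 14: rhs = 5, matching y values: none (0 points).
  x = 15: rhs = 15, matching y values: 7, 10 (2 points).
  x = 16: rhs = 13, matching y values: 8, 9 (2 points).
Total affine count: 11.
Full point count |E(F_17)| = 11 + 1 = 12.
Hasse bound: |12 − (17+1)| = |-6| = 6 ≤ 2√17 ≈ 8.2462 ✓.


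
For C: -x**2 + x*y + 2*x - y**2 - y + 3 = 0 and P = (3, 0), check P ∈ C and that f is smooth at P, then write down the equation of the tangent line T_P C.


Tangent line at P: -4*x + 2*y + 12 = 0.

Step 1: f(3, 0) = 0, so P lies on C.
Step 2: partial derivatives
  f_x(x, y) = -2*x + y + 2, f_y(x, y) = x - 2*y - 1.
  f_x(P) = -4, f_y(P) = 2 (gradient nonzero, so P is smooth).
Step 3: tangent line at P: -4·(x − 3) + 2·(y − 0) = 0.
Expanding: -4*x + 2*y + 12 = 0.


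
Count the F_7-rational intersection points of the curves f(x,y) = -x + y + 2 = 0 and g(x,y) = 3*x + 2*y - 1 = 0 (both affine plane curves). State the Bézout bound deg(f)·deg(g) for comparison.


Common zeros: {(1, 6)}; count = 1; Bézout bound = 1.

deg(f) = 1, deg(g) = 1, so Bézout bound = 1.
Scan x ∈ F_7. For each x, list the y ∈ F_7 with f(x, y) ≡ 0 and those with g(x, y) ≡ 0 (mod 7); the common zeros in that column are the intersection.
  x = 0: f ≡ 0 at y ∈ {5}; g ≡ 0 at y ∈ {4}; common: ∅.
  x = 1: f ≡ 0 at y ∈ {6}; g ≡ 0 at y ∈ {6}; common: {6}.
  x = 2: f ≡ 0 at y ∈ {0}; g ≡ 0 at y ∈ {1}; common: ∅.
  x = 3: f ≡ 0 at y ∈ {1}; g ≡ 0 at y ∈ {3}; common: ∅.
  x = 4: f ≡ 0 at y ∈ {2}; g ≡ 0 at y ∈ {5}; common: ∅.
  x = 5: f ≡ 0 at y ∈ {3}; g ≡ 0 at y ∈ {0}; common: ∅.
  x = 6: f ≡ 0 at y ∈ {4}; g ≡ 0 at y ∈ {2}; common: ∅.
Collecting: common zeros = {(1, 6)}, so the count is 1.
Comparison with the Bézout bound: 1 ≤ 1 = deg(f)·deg(g), as expected for curves with no common component (the bound is attained).


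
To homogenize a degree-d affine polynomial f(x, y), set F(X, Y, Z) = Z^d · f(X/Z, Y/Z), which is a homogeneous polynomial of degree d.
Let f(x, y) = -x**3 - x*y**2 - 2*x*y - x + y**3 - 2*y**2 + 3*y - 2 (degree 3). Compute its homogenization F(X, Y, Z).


F(X, Y, Z) = -X**3 - X*Y**2 - 2*X*Y*Z - X*Z**2 + Y**3 - 2*Y**2*Z + 3*Y*Z**2 - 2*Z**3

deg(f) = 3.
Substitute x = X/Z, y = Y/Z into f, then multiply by Z^3.
  monomial -1·x^3·y^0 ↦ -1·X^3·Y^0·Z^0.
  monomial -1·x^1·y^2 ↦ -1·X^1·Y^2·Z^0.
  monomial -2·x^1·y^1 ↦ -2·X^1·Y^1·Z^1.
  monomial -1·x^1·y^0 ↦ -1·X^1·Y^0·Z^2.
  monomial 1·x^0·y^3 ↦ 1·X^0·Y^3·Z^0.
  monomial -2·x^0·y^2 ↦ -2·X^0·Y^2·Z^1.
  monomial 3·x^0·y^1 ↦ 3·X^0·Y^1·Z^2.
  monomial -2·x^0·y^0 ↦ -2·X^0·Y^0·Z^3.
Collecting: F(X, Y, Z) = -X**3 - X*Y**2 - 2*X*Y*Z - X*Z**2 + Y**3 - 2*Y**2*Z + 3*Y*Z**2 - 2*Z**3.


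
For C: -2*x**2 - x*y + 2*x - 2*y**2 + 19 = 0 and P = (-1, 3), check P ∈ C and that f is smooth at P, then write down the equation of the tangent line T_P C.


Tangent line at P: 3*x - 11*y + 36 = 0.

Step 1: f(-1, 3) = 0, so P lies on C.
Step 2: partial derivatives
  f_x(x, y) = -4*x - y + 2, f_y(x, y) = -x - 4*y.
  f_x(P) = 3, f_y(P) = -11 (gradient nonzero, so P is smooth).
Step 3: tangent line at P: 3·(x − -1) + -11·(y − 3) = 0.
Expanding: 3*x - 11*y + 36 = 0.


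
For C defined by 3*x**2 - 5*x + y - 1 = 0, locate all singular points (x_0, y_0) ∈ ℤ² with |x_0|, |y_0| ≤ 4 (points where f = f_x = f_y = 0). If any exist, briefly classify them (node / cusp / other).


No singular points in the scanned grid; C is smooth there.

Compute partial derivatives:
  f_x = 6*x - 5.
  f_y = 1.
f_y = 1 is a nonzero constant, so f_y never vanishes: no point (x, y) can satisfy f = f_x = f_y = 0. In particular no (x, y) ∈ {−4, ..., 4}² is singular; the curve is smooth.


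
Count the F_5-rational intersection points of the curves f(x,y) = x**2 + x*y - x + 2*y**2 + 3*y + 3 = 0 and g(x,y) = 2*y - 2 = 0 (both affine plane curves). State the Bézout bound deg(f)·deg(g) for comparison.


Common zeros: ∅; count = 0; Bézout bound = 2.

deg(f) = 2, deg(g) = 1, so Bézout bound = 2.
Scan x ∈ F_5. For each x, list the y ∈ F_5 with f(x, y) ≡ 0 and those with g(x, y) ≡ 0 (mod 5); the common zeros in that column are the intersection.
  x = 0: f ≡ 0 at y ∈ {3}; g ≡ 0 at y ∈ {1}; common: ∅.
  x = 1: f ≡ 0 at y ∈ ∅; g ≡ 0 at y ∈ {1}; common: ∅.
  x = 2: f ≡ 0 at y ∈ {0}; g ≡ 0 at y ∈ {1}; common: ∅.
  x = 3: f ≡ 0 at y ∈ {3, 4}; g ≡ 0 at y ∈ {1}; common: ∅.
  x = 4: f ≡ 0 at y ∈ {0, 4}; g ≡ 0 at y ∈ {1}; common: ∅.
Collecting: common zeros = ∅, so the count is 0.
Comparison with the Bézout bound: 0 ≤ 2 = deg(f)·deg(g), as expected for curves with no common component (the affine F_5-count falls short of the bound because intersections may lie at infinity, over extension fields, or carry multiplicity).


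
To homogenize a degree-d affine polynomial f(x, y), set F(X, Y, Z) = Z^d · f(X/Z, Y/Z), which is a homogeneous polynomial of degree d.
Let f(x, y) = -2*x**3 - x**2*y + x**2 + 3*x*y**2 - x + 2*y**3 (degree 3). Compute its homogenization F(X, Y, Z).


F(X, Y, Z) = -2*X**3 - X**2*Y + X**2*Z + 3*X*Y**2 - X*Z**2 + 2*Y**3

deg(f) = 3.
Substitute x = X/Z, y = Y/Z into f, then multiply by Z^3.
  monomial -2·x^3·y^0 ↦ -2·X^3·Y^0·Z^0.
  monomial -1·x^2·y^1 ↦ -1·X^2·Y^1·Z^0.
  monomial 1·x^2·y^0 ↦ 1·X^2·Y^0·Z^1.
  monomial 3·x^1·y^2 ↦ 3·X^1·Y^2·Z^0.
  monomial -1·x^1·y^0 ↦ -1·X^1·Y^0·Z^2.
  monomial 2·x^0·y^3 ↦ 2·X^0·Y^3·Z^0.
Collecting: F(X, Y, Z) = -2*X**3 - X**2*Y + X**2*Z + 3*X*Y**2 - X*Z**2 + 2*Y**3.


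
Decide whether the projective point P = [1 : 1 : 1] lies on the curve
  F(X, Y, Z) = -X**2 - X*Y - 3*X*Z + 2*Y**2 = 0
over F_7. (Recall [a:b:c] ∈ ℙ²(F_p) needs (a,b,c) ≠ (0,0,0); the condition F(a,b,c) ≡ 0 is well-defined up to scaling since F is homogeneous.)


F(1,1,1) ≡ 4 (mod 7); P is NOT on the curve.

Evaluate F(1, 1, 1) term-by-term (mod 7).
  -X**2 ↦ -1·1·1·1 = -1
  -X*Y ↦ -1·1·1·1 = -1
  -3*X*Z ↦ -3·1·1·1 = -3
  2*Y**2 ↦ 2·1·1·1 = 2
Sum: F(1, 1, 1) = (-1) + (-1) + (-3) + (2) = -3.
Reducing mod 7: -3 ≡ 4 (mod 7).
Since F(a, b, c) ≡ 4 ≠ 0 (mod 7), P does NOT lie on the curve.


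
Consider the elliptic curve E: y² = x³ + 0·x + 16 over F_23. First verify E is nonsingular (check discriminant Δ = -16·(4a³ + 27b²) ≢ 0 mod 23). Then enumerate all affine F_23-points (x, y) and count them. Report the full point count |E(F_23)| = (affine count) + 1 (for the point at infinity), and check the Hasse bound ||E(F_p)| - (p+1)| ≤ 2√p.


Affine points = {(0, 4), (0, 19), (2, 1), (2, 22), (5, 7), (5, 16), (6, 5), (6, 18), (9, 3), (9, 20), (10, 2), (10, 21), (11, 6), (11, 17), (14, 0), (16, 8), (16, 15), (18, 11), (18, 12), (20, 9), (20, 14), (21, 10), (21, 13)}; affine count = 23; |E(F_23)| = 24.

Discriminant check: Δ ∝ 4a³ + 27b² = 4·0³ + 27·16² = 4·0 + 27·256 ≡ 12 (mod 23). Nonzero ⇒ E is nonsingular.
For each x ∈ F_23, compute rhs = x³ + 0·x + 16 mod 23, then count y ∈ F_23 with y² ≡ rhs.
  x = 0: rhs = 16, matching y values: 4, 19 (2 points).
  x = 1: rhs = 17, matching y values: none (0 points).
  x = 2: rhs = 1, matching y values: 1, 22 (2 points).
  x = 3: rhs = 20, matching y values: none (0 points).
  x = 4: rhs = 11, matching y values: none (0 points).
  x = 5: rhs = 3, matching y values: 7, 16 (2 points).
  x = 6: rhs = 2, matching y values: 5, 18 (2 points).
  x = 7: rhs = 14, matching y values: none (0 points).
  x = 8: rhs = 22, matching y values: none (0 points).
  x = 9: rhs = 9, matching y values: 3, 20 (2 points).
  x = 10: rhs = 4, matching y values: 2, 21 (2 points).
  x = 11: rhs = 13, matching y values: 6, 17 (2 points).
  x = 12: rhs = 19, matching y values: none (0 points).
  x = 13: rhs = 5, matching y values: none (0 points).
  x = 14: rhs = 0, matching y values: 0 (1 points).
  x = 15: rhs = 10, matching y values: none (0 points).
  x = 16: rhs = 18, matching y values: 8, 15 (2 points).
  x = 17: rhs = 7, matching y values: none (0 points).
  x = 18: rhs = 6, matching y values: 11, 12 (2 points).
  x = 19: rhs = 21, matching y values: none (0 points).
  x = 20: rhs = 12, matching y values: 9, 14 (2 points).
  x = 21: rhs = 8, matching y values: 10, 13 (2 points).
  x = 22: rhs = 15, matching y values: none (0 points).
Total affine count: 23.
Full point count |E(F_23)| = 23 + 1 = 24.
Hasse bound: |24 − (23+1)| = |0| = 0 ≤ 2√23 ≈ 9.5917 ✓.


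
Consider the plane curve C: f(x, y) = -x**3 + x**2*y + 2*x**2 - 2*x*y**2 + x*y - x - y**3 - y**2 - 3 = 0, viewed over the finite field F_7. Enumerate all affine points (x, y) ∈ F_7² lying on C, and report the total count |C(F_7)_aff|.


Affine F_7-points: {(1, 6), (2, 2), (5, 3), (5, 4)}; count = 4.

For each of the 49 pairs (x, y) ∈ F_7², evaluate f(x, y) mod 7. Record the zeros.
  x = 0: [0↦4, 1↦2, 2↦6, 3↦3, 4↦1, 5↦1, 6↦4]  zeros at y ∈ ∅
  x = 1: [0↦4, 1↦2, 2↦2, 3↦5, 4↦5, 5↦3, 6↦0]  zeros at y ∈ {6}
  x = 2: [0↦2, 1↦2, 2↦0, 3↦4, 4↦1, 5↦6, 6↦6]  zeros at y ∈ {2}
  x = 3: [0↦6, 1↦3, 2↦1, 3↦1, 4↦4, 5↦4, 6↦2]  zeros at y ∈ ∅
  x = 4: [0↦3, 1↦6, 2↦6, 3↦4, 4↦1, 5↦5, 6↦3]  zeros at y ∈ ∅
  x = 5: [0↦1, 1↦5, 2↦2, 3↦0, 4↦0, 5↦3, 6↦3]  zeros at y ∈ {3, 4}
  x = 6: [0↦1, 1↦1, 2↦4, 3↦4, 4↦2, 5↦6, 6↦3]  zeros at y ∈ ∅
Collecting zeros: affine points = {(1, 6), (2, 2), (5, 3), (5, 4)}.
Total count |C(F_7)_aff| = 4.


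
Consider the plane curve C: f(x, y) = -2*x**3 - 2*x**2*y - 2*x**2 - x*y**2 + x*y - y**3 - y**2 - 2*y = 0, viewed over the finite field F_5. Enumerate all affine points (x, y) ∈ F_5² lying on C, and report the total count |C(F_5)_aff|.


Affine F_5-points: {(0, 0), (1, 1), (2, 2), (3, 2), (4, 0)}; count = 5.

For each of the 25 pairs (x, y) ∈ F_5², evaluate f(x, y) mod 5. Record the zeros.
  x = 0: [0↦0, 1↦1, 2↦4, 3↦3, 4↦2]  zeros at y ∈ {0}
  x = 1: [0↦1, 1↦0, 2↦4, 3↦2, 4↦3]  zeros at y ∈ {1}
  x = 2: [0↦1, 1↦4, 2↦0, 3↦3, 4↦2]  zeros at y ∈ {2}
  x = 3: [0↦3, 1↦1, 2↦0, 3↦4, 4↦2]  zeros at y ∈ {2}
  x = 4: [0↦0, 1↦4, 2↦2, 3↦3, 4↦1]  zeros at y ∈ {0}
Collecting zeros: affine points = {(0, 0), (1, 1), (2, 2), (3, 2), (4, 0)}.
Total count |C(F_5)_aff| = 5.


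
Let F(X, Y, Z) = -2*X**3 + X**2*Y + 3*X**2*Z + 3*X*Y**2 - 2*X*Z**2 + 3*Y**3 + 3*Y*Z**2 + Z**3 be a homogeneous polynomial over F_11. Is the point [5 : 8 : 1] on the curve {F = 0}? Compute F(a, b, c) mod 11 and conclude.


F(5,8,1) ≡ 6 (mod 11); P is NOT on the curve.

Evaluate F(5, 8, 1) term-by-term (mod 11).
  -2*X**3 ↦ -2·125·1·1 = -250
  X**2*Y ↦ 1·25·8·1 = 200
  3*X**2*Z ↦ 3·25·1·1 = 75
  3*X*Y**2 ↦ 3·5·64·1 = 960
  -2*X*Z**2 ↦ -2·5·1·1 = -10
  3*Y**3 ↦ 3·1·512·1 = 1536
  3*Y*Z**2 ↦ 3·1·8·1 = 24
  Z**3 ↦ 1·1·1·1 = 1
Sum: F(5, 8, 1) = (-250) + (200) + (75) + (960) + (-10) + (1536) + (24) + (1) = 2536.
Reducing mod 11: 2536 ≡ 6 (mod 11).
Since F(a, b, c) ≡ 6 ≠ 0 (mod 11), P does NOT lie on the curve.


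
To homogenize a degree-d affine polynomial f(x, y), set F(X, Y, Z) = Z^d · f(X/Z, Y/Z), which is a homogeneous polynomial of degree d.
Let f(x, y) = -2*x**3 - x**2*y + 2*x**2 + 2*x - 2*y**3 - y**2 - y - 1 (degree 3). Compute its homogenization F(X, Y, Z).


F(X, Y, Z) = -2*X**3 - X**2*Y + 2*X**2*Z + 2*X*Z**2 - 2*Y**3 - Y**2*Z - Y*Z**2 - Z**3

deg(f) = 3.
Substitute x = X/Z, y = Y/Z into f, then multiply by Z^3.
  monomial -2·x^3·y^0 ↦ -2·X^3·Y^0·Z^0.
  monomial -1·x^2·y^1 ↦ -1·X^2·Y^1·Z^0.
  monomial 2·x^2·y^0 ↦ 2·X^2·Y^0·Z^1.
  monomial 2·x^1·y^0 ↦ 2·X^1·Y^0·Z^2.
  monomial -2·x^0·y^3 ↦ -2·X^0·Y^3·Z^0.
  monomial -1·x^0·y^2 ↦ -1·X^0·Y^2·Z^1.
  monomial -1·x^0·y^1 ↦ -1·X^0·Y^1·Z^2.
  monomial -1·x^0·y^0 ↦ -1·X^0·Y^0·Z^3.
Collecting: F(X, Y, Z) = -2*X**3 - X**2*Y + 2*X**2*Z + 2*X*Z**2 - 2*Y**3 - Y**2*Z - Y*Z**2 - Z**3.


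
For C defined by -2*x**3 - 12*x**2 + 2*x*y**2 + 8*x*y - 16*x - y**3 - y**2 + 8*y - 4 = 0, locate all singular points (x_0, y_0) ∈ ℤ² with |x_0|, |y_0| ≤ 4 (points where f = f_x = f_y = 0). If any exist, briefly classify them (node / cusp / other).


Singular points: {(-2, -2)}; classification: cusp.

Compute partial derivatives:
  f_x = -6*x**2 - 24*x + 2*y**2 + 8*y - 16.
  f_y = 4*x*y + 8*x - 3*y**2 - 2*y + 8.
Scan x_0 ∈ {−4, ..., 4}. For each x_0, f_y(x_0, y) is a polynomial in y; find its integer roots y ∈ {−4, ..., 4}, then test f_x and f at those candidates.
  x = -4: f_y(-4, y) = -3*y**2 - 18*y - 24; vanishes at y ∈ {-4, -2}. (-4, -4): f_x = -16 ≠ 0; (-4, -2): f_x = -24 ≠ 0.
  x = -3: f_y(-3, y) = -3*y**2 - 14*y - 16; vanishes at y ∈ {-2}. (-3, -2): f_x = -6 ≠ 0.
  x = -2: f_y(-2, y) = -3*y**2 - 10*y - 8; vanishes at y ∈ {-2}. (-2, -2): f_x = 0, f = 0 — SINGULAR.
  x = -1: f_y(-1, y) = -3*y**2 - 6*y; vanishes at y ∈ {-2, 0}. (-1, -2): f_x = -6 ≠ 0; (-1, 0): f_x = 2 ≠ 0.
  x = 0: f_y(0, y) = -3*y**2 - 2*y + 8; vanishes at y ∈ {-2}. (0, -2): f_x = -24 ≠ 0.
  x = 1: f_y(1, y) = -3*y**2 + 2*y + 16; vanishes at y ∈ {-2}. (1, -2): f_x = -54 ≠ 0.
  x = 2: f_y(2, y) = -3*y**2 + 6*y + 24; vanishes at y ∈ {-2, 4}. (2, -2): f_x = -96 ≠ 0; (2, 4): f_x = -24 ≠ 0.
  x = 3: f_y(3, y) = -3*y**2 + 10*y + 32; vanishes at y ∈ {-2}. (3, -2): f_x = -150 ≠ 0.
  x = 4: f_y(4, y) = -3*y**2 + 14*y + 40; vanishes at y ∈ {-2}. (4, -2): f_x = -216 ≠ 0.
Only singular point on the grid: (-2, -2).
Classify: substitute x = -2 + u, y = -2 + v and expand: f = -2*u**3 + 2*u*v**2 - v**3 + v**2.
No constant or linear terms (consistent with a singular point). Quadratic part: v**2. Cubic part: -2*u**3 + 2*u*v**2 - v**3.
The quadratic part v**2 is a perfect square, so there is a single (double) tangent line v = 0, i.e. y = -2. Restricting the cubic part to that line (v = 0) leaves -2*u**3 ≠ 0, so f is not divisible by v and the branch is v² ≈ 2*u**3 to lowest order — this is a cusp.
Classification: cusp.


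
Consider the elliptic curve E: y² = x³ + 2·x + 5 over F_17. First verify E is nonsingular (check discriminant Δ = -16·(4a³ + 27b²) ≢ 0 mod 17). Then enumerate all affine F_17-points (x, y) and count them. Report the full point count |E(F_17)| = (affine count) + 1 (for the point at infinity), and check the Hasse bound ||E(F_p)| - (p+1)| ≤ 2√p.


Affine points = {(1, 5), (1, 12), (2, 0), (3, 2), (3, 15), (4, 3), (4, 14), (5, 2), (5, 15), (9, 2), (9, 15), (11, 7), (11, 10), (13, 1), (13, 16), (16, 6), (16, 11)}; affine count = 17; |E(F_17)| = 18.

Discriminant check: Δ ∝ 4a³ + 27b² = 4·2³ + 27·5² = 4·8 + 27·25 ≡ 10 (mod 17). Nonzero ⇒ E is nonsingular.
For each x ∈ F_17, compute rhs = x³ + 2·x + 5 mod 17, then count y ∈ F_17 with y² ≡ rhs.
  x = 0: rhs = 5, matching y values: none (0 points).
  x = 1: rhs = 8, matching y values: 5, 12 (2 points).
  x = 2: rhs = 0, matching y values: 0 (1 points).
  x = 3: rhs = 4, matching y values: 2, 15 (2 points).
  x = 4: rhs = 9, matching y values: 3, 14 (2 points).
  x = 5: rhs = 4, matching y values: 2, 15 (2 points).
  x = 6: rhs = 12, matching y values: none (0 points).
  x = 7: rhs = 5, matching y values: none (0 points).
  x = 8: rhs = 6, matching y values: none (0 points).
  x = 9: rhs = 4, matching y values: 2, 15 (2 points).
  x = 10: rhs = 5, matching y values: none (0 points).
  x = 11: rhs = 15, matching y values: 7, 10 (2 points).
  x = 12: rhs = 6, matching y values: none (0 points).
  x = 13: rhs = 1, matching y values: 1, 16 (2 points).
  x = 14: rhs = 6, matching y values: none (0 points).
  x = 15: rhs = 10, matching y values: none (0 points).
  x = 16: rhs = 2, matching y values: 6, 11 (2 points).
Total affine count: 17.
Full point count |E(F_17)| = 17 + 1 = 18.
Hasse bound: |18 − (17+1)| = |0| = 0 ≤ 2√17 ≈ 8.2462 ✓.


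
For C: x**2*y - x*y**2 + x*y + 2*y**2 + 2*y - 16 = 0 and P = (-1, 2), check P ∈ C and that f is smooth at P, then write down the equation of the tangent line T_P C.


Tangent line at P: -6*x + 14*y - 34 = 0.

Step 1: f(-1, 2) = 0, so P lies on C.
Step 2: partial derivatives
  f_x(x, y) = 2*x*y - y**2 + y, f_y(x, y) = x**2 - 2*x*y + x + 4*y + 2.
  f_x(P) = -6, f_y(P) = 14 (gradient nonzero, so P is smooth).
Step 3: tangent line at P: -6·(x − -1) + 14·(y − 2) = 0.
Expanding: -6*x + 14*y - 34 = 0.
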